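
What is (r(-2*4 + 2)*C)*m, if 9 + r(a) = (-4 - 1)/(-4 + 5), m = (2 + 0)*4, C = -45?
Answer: 5040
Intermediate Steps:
m = 8 (m = 2*4 = 8)
r(a) = -14 (r(a) = -9 + (-4 - 1)/(-4 + 5) = -9 - 5/1 = -9 - 5*1 = -9 - 5 = -14)
(r(-2*4 + 2)*C)*m = -14*(-45)*8 = 630*8 = 5040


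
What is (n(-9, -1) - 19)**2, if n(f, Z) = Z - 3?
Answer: 529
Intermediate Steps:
n(f, Z) = -3 + Z
(n(-9, -1) - 19)**2 = ((-3 - 1) - 19)**2 = (-4 - 19)**2 = (-23)**2 = 529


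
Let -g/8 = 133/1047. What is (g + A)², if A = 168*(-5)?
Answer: 775357735936/1096209 ≈ 7.0731e+5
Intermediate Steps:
A = -840
g = -1064/1047 ≈ -1.0162
(g + A)² = (-1064/1047 - 840)² = (-880544/1047)² = 775357735936/1096209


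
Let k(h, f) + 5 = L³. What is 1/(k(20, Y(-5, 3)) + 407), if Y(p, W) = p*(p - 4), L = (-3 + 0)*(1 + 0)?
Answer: 1/375 ≈ 0.0026667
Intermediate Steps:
L = -3 (L = -3*1 = -3)
Y(p, W) = p*(-4 + p)
k(h, f) = -32 (k(h, f) = -5 + (-3)³ = -5 - 27 = -32)
1/(k(20, Y(-5, 3)) + 407) = 1/(-32 + 407) = 1/375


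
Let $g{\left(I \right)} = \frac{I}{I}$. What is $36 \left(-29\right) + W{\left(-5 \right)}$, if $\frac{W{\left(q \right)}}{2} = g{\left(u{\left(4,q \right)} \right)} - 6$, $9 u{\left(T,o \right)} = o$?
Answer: $-1054$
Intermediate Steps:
$u{\left(T,o \right)} = \frac{o}{9}$
$g{\left(I \right)} = 1$
$W{\left(q \right)} = -10$ ($W{\left(q \right)} = 2 \left(1 - 6\right) = 2 \left(-5\right) = -10$)
$36 \left(-29\right) + W{\left(-5 \right)} = 36 \left(-29\right) - 10 = -1044 - 10 = -1054$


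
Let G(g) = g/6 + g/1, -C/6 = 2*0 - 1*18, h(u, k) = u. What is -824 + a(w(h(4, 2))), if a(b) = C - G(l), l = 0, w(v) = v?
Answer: -716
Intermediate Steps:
C = 108 (C = -6*(2*0 - 1*18) = -6*(0 - 18) = -6*(-18) = 108)
G(g) = 7*g/6 (G(g) = g*(⅙) + g*1 = g/6 + g = 7*g/6)
a(b) = 108 (a(b) = 108 - 7*0/6 = 108 - 1*0 = 108 + 0 = 108)
-824 + a(w(h(4, 2))) = -824 + 108 = -716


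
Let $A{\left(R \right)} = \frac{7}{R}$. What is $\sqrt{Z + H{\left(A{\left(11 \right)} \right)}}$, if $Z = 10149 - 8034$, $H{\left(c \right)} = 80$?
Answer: $\sqrt{2195} \approx 46.851$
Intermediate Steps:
$Z = 2115$ ($Z = 10149 - 8034 = 2115$)
$\sqrt{Z + H{\left(A{\left(11 \right)} \right)}} = \sqrt{2115 + 80} = \sqrt{2195}$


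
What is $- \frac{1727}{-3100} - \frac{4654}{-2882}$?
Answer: $\frac{9702307}{4467100} \approx 2.1719$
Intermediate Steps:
$- \frac{1727}{-3100} - \frac{4654}{-2882} = \left(-1727\right) \left(- \frac{1}{3100}\right) - - \frac{2327}{1441} = \frac{1727}{3100} + \frac{2327}{1441} = \frac{9702307}{4467100}$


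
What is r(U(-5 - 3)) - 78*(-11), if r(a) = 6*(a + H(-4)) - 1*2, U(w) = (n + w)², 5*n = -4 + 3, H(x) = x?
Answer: 30886/25 ≈ 1235.4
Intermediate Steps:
n = -⅕ (n = (-4 + 3)/5 = (⅕)*(-1) = -⅕ ≈ -0.20000)
U(w) = (-⅕ + w)²
r(a) = -26 + 6*a (r(a) = 6*(a - 4) - 1*2 = 6*(-4 + a) - 2 = (-24 + 6*a) - 2 = -26 + 6*a)
r(U(-5 - 3)) - 78*(-11) = (-26 + 6*((-1 + 5*(-5 - 3))²/25)) - 78*(-11) = (-26 + 6*((-1 + 5*(-8))²/25)) + 858 = (-26 + 6*((-1 - 40)²/25)) + 858 = (-26 + 6*((1/25)*(-41)²)) + 858 = (-26 + 6*((1/25)*1681)) + 858 = (-26 + 6*(1681/25)) + 858 = (-26 + 10086/25) + 858 = 9436/25 + 858 = 30886/25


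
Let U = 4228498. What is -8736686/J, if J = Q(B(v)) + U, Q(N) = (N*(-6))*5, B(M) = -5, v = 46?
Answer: -4368343/2114324 ≈ -2.0661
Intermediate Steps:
Q(N) = -30*N (Q(N) = -6*N*5 = -30*N)
J = 4228648 (J = -30*(-5) + 4228498 = 150 + 4228498 = 4228648)
-8736686/J = -8736686/4228648 = -8736686*1/4228648 = -4368343/2114324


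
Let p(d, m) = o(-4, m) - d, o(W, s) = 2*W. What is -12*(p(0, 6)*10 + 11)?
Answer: 828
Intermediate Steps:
p(d, m) = -8 - d (p(d, m) = 2*(-4) - d = -8 - d)
-12*(p(0, 6)*10 + 11) = -12*((-8 - 1*0)*10 + 11) = -12*((-8 + 0)*10 + 11) = -12*(-8*10 + 11) = -12*(-80 + 11) = -12*(-69) = 828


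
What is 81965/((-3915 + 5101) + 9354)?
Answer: 16393/2108 ≈ 7.7766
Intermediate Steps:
81965/((-3915 + 5101) + 9354) = 81965/(1186 + 9354) = 81965/10540 = 81965*(1/10540) = 16393/2108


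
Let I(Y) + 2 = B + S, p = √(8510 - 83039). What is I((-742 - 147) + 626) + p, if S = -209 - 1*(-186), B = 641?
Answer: 616 + 273*I ≈ 616.0 + 273.0*I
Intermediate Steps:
p = 273*I (p = √(-74529) = 273*I ≈ 273.0*I)
S = -23 (S = -209 + 186 = -23)
I(Y) = 616 (I(Y) = -2 + (641 - 23) = -2 + 618 = 616)
I((-742 - 147) + 626) + p = 616 + 273*I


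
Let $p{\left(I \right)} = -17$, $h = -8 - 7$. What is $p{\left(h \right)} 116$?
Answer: $-1972$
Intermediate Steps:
$h = -15$
$p{\left(h \right)} 116 = \left(-17\right) 116 = -1972$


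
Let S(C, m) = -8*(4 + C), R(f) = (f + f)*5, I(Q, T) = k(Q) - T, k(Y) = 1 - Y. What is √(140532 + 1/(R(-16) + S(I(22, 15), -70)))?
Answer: √80946438/24 ≈ 374.88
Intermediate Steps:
I(Q, T) = 1 - Q - T (I(Q, T) = (1 - Q) - T = 1 - Q - T)
R(f) = 10*f (R(f) = (2*f)*5 = 10*f)
S(C, m) = -32 - 8*C
√(140532 + 1/(R(-16) + S(I(22, 15), -70))) = √(140532 + 1/(10*(-16) + (-32 - 8*(1 - 1*22 - 1*15)))) = √(140532 + 1/(-160 + (-32 - 8*(1 - 22 - 15)))) = √(140532 + 1/(-160 + (-32 - 8*(-36)))) = √(140532 + 1/(-160 + (-32 + 288))) = √(140532 + 1/(-160 + 256)) = √(140532 + 1/96) = √(13491073/96) = √80946438/24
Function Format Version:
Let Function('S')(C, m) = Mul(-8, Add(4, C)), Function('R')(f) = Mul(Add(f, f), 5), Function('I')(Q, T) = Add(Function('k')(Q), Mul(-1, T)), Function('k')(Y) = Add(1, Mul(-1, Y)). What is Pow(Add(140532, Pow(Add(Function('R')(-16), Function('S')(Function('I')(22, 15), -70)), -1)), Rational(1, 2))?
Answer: Mul(Rational(1, 24), Pow(80946438, Rational(1, 2))) ≈ 374.88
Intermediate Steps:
Function('I')(Q, T) = Add(1, Mul(-1, Q), Mul(-1, T)) (Function('I')(Q, T) = Add(Add(1, Mul(-1, Q)), Mul(-1, T)) = Add(1, Mul(-1, Q), Mul(-1, T)))
Function('R')(f) = Mul(10, f) (Function('R')(f) = Mul(Mul(2, f), 5) = Mul(10, f))
Function('S')(C, m) = Add(-32, Mul(-8, C))
Pow(Add(140532, Pow(Add(Function('R')(-16), Function('S')(Function('I')(22, 15), -70)), -1)), Rational(1, 2)) = Pow(Add(140532, Pow(Add(Mul(10, -16), Add(-32, Mul(-8, Add(1, Mul(-1, 22), Mul(-1, 15))))), -1)), Rational(1, 2)) = Pow(Add(140532, Pow(Add(-160, Add(-32, Mul(-8, Add(1, -22, -15)))), -1)), Rational(1, 2)) = Pow(Add(140532, Pow(Add(-160, Add(-32, Mul(-8, -36))), -1)), Rational(1, 2)) = Pow(Add(140532, Pow(Add(-160, Add(-32, 288)), -1)), Rational(1, 2)) = Pow(Add(140532, Pow(Add(-160, 256), -1)), Rational(1, 2)) = Pow(Add(140532, Pow(96, -1)), Rational(1, 2)) = Pow(Add(140532, Rational(1, 96)), Rational(1, 2)) = Pow(Rational(13491073, 96), Rational(1, 2)) = Mul(Rational(1, 24), Pow(80946438, Rational(1, 2)))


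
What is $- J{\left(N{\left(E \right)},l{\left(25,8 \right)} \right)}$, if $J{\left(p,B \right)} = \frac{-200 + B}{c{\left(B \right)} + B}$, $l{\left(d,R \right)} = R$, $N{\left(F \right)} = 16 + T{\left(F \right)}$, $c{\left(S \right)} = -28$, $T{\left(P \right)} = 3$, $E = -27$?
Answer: $- \frac{48}{5} \approx -9.6$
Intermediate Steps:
$N{\left(F \right)} = 19$ ($N{\left(F \right)} = 16 + 3 = 19$)
$J{\left(p,B \right)} = \frac{-200 + B}{-28 + B}$
$- J{\left(N{\left(E \right)},l{\left(25,8 \right)} \right)} = - \frac{-200 + 8}{-28 + 8} = - \frac{-192}{-20} = - \frac{\left(-1\right) \left(-192\right)}{20} = \left(-1\right) \frac{48}{5} = - \frac{48}{5}$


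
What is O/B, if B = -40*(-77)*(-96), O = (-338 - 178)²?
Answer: -5547/6160 ≈ -0.90049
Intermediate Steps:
O = 266256 (O = (-516)² = 266256)
B = -295680 (B = 3080*(-96) = -295680)
O/B = 266256/(-295680) = 266256*(-1/295680) = -5547/6160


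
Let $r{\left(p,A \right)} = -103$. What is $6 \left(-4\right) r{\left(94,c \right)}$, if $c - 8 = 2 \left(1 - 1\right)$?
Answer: $2472$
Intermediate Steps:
$c = 8$ ($c = 8 + 2 \left(1 - 1\right) = 8 + 2 \cdot 0 = 8 + 0 = 8$)
$6 \left(-4\right) r{\left(94,c \right)} = 6 \left(-4\right) \left(-103\right) = \left(-24\right) \left(-103\right) = 2472$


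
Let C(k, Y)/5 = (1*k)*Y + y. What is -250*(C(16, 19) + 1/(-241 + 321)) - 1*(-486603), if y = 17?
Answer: 682799/8 ≈ 85350.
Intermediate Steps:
C(k, Y) = 85 + 5*Y*k (C(k, Y) = 5*((1*k)*Y + 17) = 5*(k*Y + 17) = 5*(Y*k + 17) = 5*(17 + Y*k) = 85 + 5*Y*k)
-250*(C(16, 19) + 1/(-241 + 321)) - 1*(-486603) = -250*((85 + 5*19*16) + 1/(-241 + 321)) - 1*(-486603) = -250*((85 + 1520) + 1/80) + 486603 = -250*(1605 + 1/80) + 486603 = -250*128401/80 + 486603 = -3210025/8 + 486603 = 682799/8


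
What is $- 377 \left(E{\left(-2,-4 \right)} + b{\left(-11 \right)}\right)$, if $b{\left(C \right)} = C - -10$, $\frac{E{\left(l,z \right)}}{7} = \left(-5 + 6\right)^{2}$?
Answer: $-2262$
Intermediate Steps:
$E{\left(l,z \right)} = 7$ ($E{\left(l,z \right)} = 7 \left(-5 + 6\right)^{2} = 7 \cdot 1^{2} = 7 \cdot 1 = 7$)
$b{\left(C \right)} = 10 + C$ ($b{\left(C \right)} = C + 10 = 10 + C$)
$- 377 \left(E{\left(-2,-4 \right)} + b{\left(-11 \right)}\right) = - 377 \left(7 + \left(10 - 11\right)\right) = - 377 \left(7 - 1\right) = \left(-377\right) 6 = -2262$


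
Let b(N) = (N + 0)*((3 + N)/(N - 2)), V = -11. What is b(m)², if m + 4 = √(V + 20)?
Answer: 4/9 ≈ 0.44444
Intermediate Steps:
m = -1 (m = -4 + √(-11 + 20) = -4 + √9 = -4 + 3 = -1)
b(N) = N*(3 + N)/(-2 + N) (b(N) = N*((3 + N)/(-2 + N)) = N*(3 + N)/(-2 + N))
b(m)² = (-(3 - 1)/(-2 - 1))² = (-1*2/(-3))² = (-1*(-⅓)*2)² = (⅔)² = 4/9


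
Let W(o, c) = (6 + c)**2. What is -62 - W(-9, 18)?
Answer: -638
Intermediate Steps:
-62 - W(-9, 18) = -62 - (6 + 18)**2 = -62 - 1*24**2 = -62 - 1*576 = -62 - 576 = -638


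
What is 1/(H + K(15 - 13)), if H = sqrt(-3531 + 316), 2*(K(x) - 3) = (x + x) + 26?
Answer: 18/3539 - I*sqrt(3215)/3539 ≈ 0.0050862 - 0.016022*I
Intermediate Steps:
K(x) = 16 + x (K(x) = 3 + ((x + x) + 26)/2 = 3 + (2*x + 26)/2 = 3 + (26 + 2*x)/2 = 3 + (13 + x) = 16 + x)
H = I*sqrt(3215) (H = sqrt(-3215) = I*sqrt(3215) ≈ 56.701*I)
1/(H + K(15 - 13)) = 1/(I*sqrt(3215) + (16 + (15 - 13))) = 1/(I*sqrt(3215) + (16 + 2)) = 1/(I*sqrt(3215) + 18) = 1/(18 + I*sqrt(3215))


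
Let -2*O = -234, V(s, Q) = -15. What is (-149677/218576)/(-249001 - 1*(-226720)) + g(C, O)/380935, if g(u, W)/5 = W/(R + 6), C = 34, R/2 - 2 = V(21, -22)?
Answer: -85432978793/1855188441165360 ≈ -4.6051e-5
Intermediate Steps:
R = -26 (R = 4 + 2*(-15) = 4 - 30 = -26)
O = 117 (O = -½*(-234) = 117)
g(u, W) = -W/4 (g(u, W) = 5*(W/(-26 + 6)) = 5*(W/(-20)) = 5*(-W/20) = -W/4)
(-149677/218576)/(-249001 - 1*(-226720)) + g(C, O)/380935 = (-149677/218576)/(-249001 - 1*(-226720)) - ¼*117/380935 = (-149677*1/218576)/(-249001 + 226720) - 117/4*1/380935 = -149677/218576/(-22281) - 117/1523740 = -149677/218576*(-1/22281) - 117/1523740 = 149677/4870091856 - 117/1523740 = -85432978793/1855188441165360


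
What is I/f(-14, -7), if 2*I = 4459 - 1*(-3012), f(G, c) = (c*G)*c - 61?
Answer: -7471/1494 ≈ -5.0007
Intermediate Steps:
f(G, c) = -61 + G*c**2 (f(G, c) = (G*c)*c - 61 = G*c**2 - 61 = -61 + G*c**2)
I = 7471/2 (I = (4459 - 1*(-3012))/2 = (4459 + 3012)/2 = (1/2)*7471 = 7471/2 ≈ 3735.5)
I/f(-14, -7) = 7471/(2*(-61 - 14*(-7)**2)) = 7471/(2*(-61 - 14*49)) = 7471/(2*(-61 - 686)) = (7471/2)/(-747) = (7471/2)*(-1/747) = -7471/1494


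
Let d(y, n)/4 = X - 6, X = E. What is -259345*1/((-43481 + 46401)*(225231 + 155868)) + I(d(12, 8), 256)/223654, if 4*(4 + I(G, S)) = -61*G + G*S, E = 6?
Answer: -6245478295/24888420197832 ≈ -0.00025094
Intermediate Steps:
X = 6
d(y, n) = 0 (d(y, n) = 4*(6 - 6) = 4*0 = 0)
I(G, S) = -4 - 61*G/4 + G*S/4 (I(G, S) = -4 + (-61*G + G*S)/4 = -4 + (-61*G/4 + G*S/4) = -4 - 61*G/4 + G*S/4)
-259345*1/((-43481 + 46401)*(225231 + 155868)) + I(d(12, 8), 256)/223654 = -259345*1/((-43481 + 46401)*(225231 + 155868)) + (-4 - 61/4*0 + (1/4)*0*256)/223654 = -259345/(2920*381099) + (-4 + 0 + 0)*(1/223654) = -259345/1112809080 - 4*1/223654 = -259345*1/1112809080 - 2/111827 = -51869/222561816 - 2/111827 = -6245478295/24888420197832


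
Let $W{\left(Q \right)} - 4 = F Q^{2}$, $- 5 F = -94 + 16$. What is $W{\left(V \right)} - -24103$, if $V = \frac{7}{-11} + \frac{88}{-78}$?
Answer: $\frac{569950763}{23595} \approx 24156.0$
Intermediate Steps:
$F = \frac{78}{5}$ ($F = - \frac{-94 + 16}{5} = \left(- \frac{1}{5}\right) \left(-78\right) = \frac{78}{5} \approx 15.6$)
$V = - \frac{757}{429}$ ($V = 7 \left(- \frac{1}{11}\right) + 88 \left(- \frac{1}{78}\right) = - \frac{7}{11} - \frac{44}{39} = - \frac{757}{429} \approx -1.7646$)
$W{\left(Q \right)} = 4 + \frac{78 Q^{2}}{5}$
$W{\left(V \right)} - -24103 = \left(4 + \frac{78 \left(- \frac{757}{429}\right)^{2}}{5}\right) - -24103 = \left(4 + \frac{78}{5} \cdot \frac{573049}{184041}\right) + 24103 = \left(4 + \frac{1146098}{23595}\right) + 24103 = \frac{1240478}{23595} + 24103 = \frac{569950763}{23595}$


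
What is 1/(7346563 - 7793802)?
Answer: -1/447239 ≈ -2.2359e-6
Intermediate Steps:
1/(7346563 - 7793802) = 1/(-447239) = -1/447239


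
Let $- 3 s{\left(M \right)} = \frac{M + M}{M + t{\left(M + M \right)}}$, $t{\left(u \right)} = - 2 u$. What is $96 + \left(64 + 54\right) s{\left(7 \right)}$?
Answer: $\frac{1100}{9} \approx 122.22$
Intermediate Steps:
$s{\left(M \right)} = \frac{2}{9}$ ($s{\left(M \right)} = - \frac{\left(M + M\right) \frac{1}{M - 2 \left(M + M\right)}}{3} = - \frac{2 M \frac{1}{M - 2 \cdot 2 M}}{3} = - \frac{2 M \frac{1}{M - 4 M}}{3} = - \frac{2 M \frac{1}{\left(-3\right) M}}{3} = - \frac{2 M \left(- \frac{1}{3 M}\right)}{3} = \left(- \frac{1}{3}\right) \left(- \frac{2}{3}\right) = \frac{2}{9}$)
$96 + \left(64 + 54\right) s{\left(7 \right)} = 96 + \left(64 + 54\right) \frac{2}{9} = 96 + 118 \cdot \frac{2}{9} = 96 + \frac{236}{9} = \frac{1100}{9}$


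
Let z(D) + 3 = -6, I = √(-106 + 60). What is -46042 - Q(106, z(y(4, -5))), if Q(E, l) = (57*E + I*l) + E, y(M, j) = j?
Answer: -52190 + 9*I*√46 ≈ -52190.0 + 61.041*I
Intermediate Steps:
I = I*√46 (I = √(-46) = I*√46 ≈ 6.7823*I)
z(D) = -9 (z(D) = -3 - 6 = -9)
Q(E, l) = 58*E + I*l*√46 (Q(E, l) = (57*E + (I*√46)*l) + E = (57*E + I*l*√46) + E = 58*E + I*l*√46)
-46042 - Q(106, z(y(4, -5))) = -46042 - (58*106 + I*(-9)*√46) = -46042 - (6148 - 9*I*√46) = -46042 + (-6148 + 9*I*√46) = -52190 + 9*I*√46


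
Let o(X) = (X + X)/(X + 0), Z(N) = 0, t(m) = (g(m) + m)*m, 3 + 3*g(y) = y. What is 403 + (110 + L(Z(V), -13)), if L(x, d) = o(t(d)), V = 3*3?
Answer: 515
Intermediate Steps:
g(y) = -1 + y/3
t(m) = m*(-1 + 4*m/3) (t(m) = ((-1 + m/3) + m)*m = (-1 + 4*m/3)*m = m*(-1 + 4*m/3))
V = 9
o(X) = 2 (o(X) = (2*X)/X = 2)
L(x, d) = 2
403 + (110 + L(Z(V), -13)) = 403 + (110 + 2) = 403 + 112 = 515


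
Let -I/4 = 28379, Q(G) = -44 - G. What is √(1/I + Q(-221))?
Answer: 29*√678002689/56758 ≈ 13.304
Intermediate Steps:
I = -113516 (I = -4*28379 = -113516)
√(1/I + Q(-221)) = √(1/(-113516) + (-44 - 1*(-221))) = √(-1/113516 + (-44 + 221)) = √(-1/113516 + 177) = √(20092331/113516) = 29*√678002689/56758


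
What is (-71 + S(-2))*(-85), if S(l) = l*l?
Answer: 5695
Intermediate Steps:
S(l) = l**2
(-71 + S(-2))*(-85) = (-71 + (-2)**2)*(-85) = (-71 + 4)*(-85) = -67*(-85) = 5695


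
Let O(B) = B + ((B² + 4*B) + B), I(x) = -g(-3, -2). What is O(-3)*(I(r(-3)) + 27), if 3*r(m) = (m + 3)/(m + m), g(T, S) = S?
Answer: -261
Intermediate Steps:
r(m) = (3 + m)/(6*m) (r(m) = ((m + 3)/(m + m))/3 = ((3 + m)/((2*m)))/3 = ((3 + m)*(1/(2*m)))/3 = ((3 + m)/(2*m))/3 = (3 + m)/(6*m))
I(x) = 2 (I(x) = -1*(-2) = 2)
O(B) = B² + 6*B (O(B) = B + (B² + 5*B) = B² + 6*B)
O(-3)*(I(r(-3)) + 27) = (-3*(6 - 3))*(2 + 27) = -3*3*29 = -9*29 = -261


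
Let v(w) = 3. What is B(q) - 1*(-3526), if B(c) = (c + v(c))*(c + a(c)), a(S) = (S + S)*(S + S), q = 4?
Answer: 4002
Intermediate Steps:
a(S) = 4*S² (a(S) = (2*S)*(2*S) = 4*S²)
B(c) = (3 + c)*(c + 4*c²) (B(c) = (c + 3)*(c + 4*c²) = (3 + c)*(c + 4*c²))
B(q) - 1*(-3526) = 4*(3 + 4*4² + 13*4) - 1*(-3526) = 4*(3 + 4*16 + 52) + 3526 = 4*(3 + 64 + 52) + 3526 = 4*119 + 3526 = 476 + 3526 = 4002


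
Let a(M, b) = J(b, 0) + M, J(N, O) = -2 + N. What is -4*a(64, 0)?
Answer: -248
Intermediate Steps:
a(M, b) = -2 + M + b (a(M, b) = (-2 + b) + M = -2 + M + b)
-4*a(64, 0) = -4*(-2 + 64 + 0) = -4*62 = -248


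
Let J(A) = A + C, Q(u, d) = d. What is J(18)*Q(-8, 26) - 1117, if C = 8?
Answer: -441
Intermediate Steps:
J(A) = 8 + A (J(A) = A + 8 = 8 + A)
J(18)*Q(-8, 26) - 1117 = (8 + 18)*26 - 1117 = 26*26 - 1117 = 676 - 1117 = -441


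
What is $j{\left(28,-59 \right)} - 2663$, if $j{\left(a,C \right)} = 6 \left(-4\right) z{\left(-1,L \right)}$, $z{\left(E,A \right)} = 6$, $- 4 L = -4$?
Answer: $-2807$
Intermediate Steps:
$L = 1$ ($L = \left(- \frac{1}{4}\right) \left(-4\right) = 1$)
$j{\left(a,C \right)} = -144$ ($j{\left(a,C \right)} = 6 \left(-4\right) 6 = \left(-24\right) 6 = -144$)
$j{\left(28,-59 \right)} - 2663 = -144 - 2663 = -2807$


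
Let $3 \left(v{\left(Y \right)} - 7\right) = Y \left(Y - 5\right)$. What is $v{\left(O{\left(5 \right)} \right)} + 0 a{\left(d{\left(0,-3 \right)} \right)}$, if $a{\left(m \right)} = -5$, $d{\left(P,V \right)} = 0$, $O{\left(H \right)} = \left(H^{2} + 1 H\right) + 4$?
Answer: $\frac{1007}{3} \approx 335.67$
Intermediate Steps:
$O{\left(H \right)} = 4 + H + H^{2}$ ($O{\left(H \right)} = \left(H^{2} + H\right) + 4 = \left(H + H^{2}\right) + 4 = 4 + H + H^{2}$)
$v{\left(Y \right)} = 7 + \frac{Y \left(-5 + Y\right)}{3}$ ($v{\left(Y \right)} = 7 + \frac{Y \left(Y - 5\right)}{3} = 7 + \frac{Y \left(-5 + Y\right)}{3}$)
$v{\left(O{\left(5 \right)} \right)} + 0 a{\left(d{\left(0,-3 \right)} \right)} = \left(7 - \frac{5 \left(4 + 5 + 5^{2}\right)}{3} + \frac{\left(4 + 5 + 5^{2}\right)^{2}}{3}\right) + 0 \left(-5\right) = \left(7 - \frac{5 \left(4 + 5 + 25\right)}{3} + \frac{\left(4 + 5 + 25\right)^{2}}{3}\right) + 0 = \left(7 - \frac{170}{3} + \frac{34^{2}}{3}\right) + 0 = \left(7 - \frac{170}{3} + \frac{1}{3} \cdot 1156\right) + 0 = \left(7 - \frac{170}{3} + \frac{1156}{3}\right) + 0 = \frac{1007}{3} + 0 = \frac{1007}{3}$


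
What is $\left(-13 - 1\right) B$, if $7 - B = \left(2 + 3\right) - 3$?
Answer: $-70$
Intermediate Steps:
$B = 5$ ($B = 7 - \left(\left(2 + 3\right) - 3\right) = 7 - \left(5 - 3\right) = 7 - 2 = 5$)
$\left(-13 - 1\right) B = \left(-13 - 1\right) 5 = \left(-14\right) 5 = -70$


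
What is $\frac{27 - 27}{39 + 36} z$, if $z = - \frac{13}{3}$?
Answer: $0$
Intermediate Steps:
$z = - \frac{13}{3}$ ($z = \left(-13\right) \frac{1}{3} = - \frac{13}{3} \approx -4.3333$)
$\frac{27 - 27}{39 + 36} z = \frac{27 - 27}{39 + 36} \left(- \frac{13}{3}\right) = \frac{0}{75} \left(- \frac{13}{3}\right) = 0 \cdot \frac{1}{75} \left(- \frac{13}{3}\right) = 0 \left(- \frac{13}{3}\right) = 0$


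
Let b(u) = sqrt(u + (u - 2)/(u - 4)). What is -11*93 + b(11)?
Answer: -1023 + sqrt(602)/7 ≈ -1019.5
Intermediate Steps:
b(u) = sqrt(u + (-2 + u)/(-4 + u))
-11*93 + b(11) = -11*93 + sqrt((-2 + 11 + 11*(-4 + 11))/(-4 + 11)) = -1023 + sqrt((-2 + 11 + 11*7)/7) = -1023 + sqrt((-2 + 11 + 77)/7) = -1023 + sqrt((1/7)*86) = -1023 + sqrt(86/7) = -1023 + sqrt(602)/7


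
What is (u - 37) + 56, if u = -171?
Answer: -152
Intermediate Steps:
(u - 37) + 56 = (-171 - 37) + 56 = -208 + 56 = -152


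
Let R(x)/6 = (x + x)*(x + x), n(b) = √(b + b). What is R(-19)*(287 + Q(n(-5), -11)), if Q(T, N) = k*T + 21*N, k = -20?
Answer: 485184 - 173280*I*√10 ≈ 4.8518e+5 - 5.4796e+5*I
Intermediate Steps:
n(b) = √2*√b (n(b) = √(2*b) = √2*√b)
R(x) = 24*x² (R(x) = 6*((x + x)*(x + x)) = 6*((2*x)*(2*x)) = 6*(4*x²) = 24*x²)
Q(T, N) = -20*T + 21*N
R(-19)*(287 + Q(n(-5), -11)) = (24*(-19)²)*(287 + (-20*√2*√(-5) + 21*(-11))) = (24*361)*(287 + (-20*√2*I*√5 - 231)) = 8664*(287 + (-20*I*√10 - 231)) = 8664*(287 + (-231 - 20*I*√10)) = 8664*(56 - 20*I*√10) = 485184 - 173280*I*√10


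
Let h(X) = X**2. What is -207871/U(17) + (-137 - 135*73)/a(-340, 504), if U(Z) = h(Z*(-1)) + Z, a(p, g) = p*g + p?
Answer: -524829311/772650 ≈ -679.26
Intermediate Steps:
a(p, g) = p + g*p (a(p, g) = g*p + p = p + g*p)
U(Z) = Z + Z**2 (U(Z) = (Z*(-1))**2 + Z = (-Z)**2 + Z = Z**2 + Z = Z + Z**2)
-207871/U(17) + (-137 - 135*73)/a(-340, 504) = -207871*1/(17*(1 + 17)) + (-137 - 135*73)/((-340*(1 + 504))) = -207871/(17*18) + (-137 - 9855)/((-340*505)) = -207871/306 - 9992/(-171700) = -207871*1/306 - 9992*(-1/171700) = -207871/306 + 2498/42925 = -524829311/772650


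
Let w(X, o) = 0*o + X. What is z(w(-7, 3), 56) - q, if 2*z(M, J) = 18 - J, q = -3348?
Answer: 3329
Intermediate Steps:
w(X, o) = X (w(X, o) = 0 + X = X)
z(M, J) = 9 - J/2 (z(M, J) = (18 - J)/2 = 9 - J/2)
z(w(-7, 3), 56) - q = (9 - 1/2*56) - 1*(-3348) = (9 - 28) + 3348 = -19 + 3348 = 3329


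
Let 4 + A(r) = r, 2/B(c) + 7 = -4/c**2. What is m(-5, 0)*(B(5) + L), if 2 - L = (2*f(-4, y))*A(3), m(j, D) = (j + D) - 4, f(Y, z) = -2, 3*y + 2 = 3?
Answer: 3672/179 ≈ 20.514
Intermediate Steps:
y = 1/3 (y = -2/3 + (1/3)*3 = -2/3 + 1 = 1/3 ≈ 0.33333)
m(j, D) = -4 + D + j (m(j, D) = (D + j) - 4 = -4 + D + j)
B(c) = 2/(-7 - 4/c**2)
A(r) = -4 + r
L = -2 (L = 2 - 2*(-2)*(-4 + 3) = 2 - (-4)*(-1) = 2 - 1*4 = 2 - 4 = -2)
m(-5, 0)*(B(5) + L) = (-4 + 0 - 5)*(-2*5**2/(4 + 7*5**2) - 2) = -9*(-2*25/(4 + 7*25) - 2) = -9*(-2*25/(4 + 175) - 2) = -9*(-2*25/179 - 2) = -9*(-2*25*1/179 - 2) = -9*(-50/179 - 2) = -9*(-408/179) = 3672/179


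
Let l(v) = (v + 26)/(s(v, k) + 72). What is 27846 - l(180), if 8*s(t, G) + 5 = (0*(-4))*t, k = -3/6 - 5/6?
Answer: 15898418/571 ≈ 27843.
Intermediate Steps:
k = -4/3 (k = -3*⅙ - 5*⅙ = -½ - ⅚ = -4/3 ≈ -1.3333)
s(t, G) = -5/8 (s(t, G) = -5/8 + ((0*(-4))*t)/8 = -5/8 + (0*t)/8 = -5/8 + (⅛)*0 = -5/8 + 0 = -5/8)
l(v) = 208/571 + 8*v/571 (l(v) = (v + 26)/(-5/8 + 72) = (26 + v)/(571/8) = (26 + v)*(8/571) = 208/571 + 8*v/571)
27846 - l(180) = 27846 - (208/571 + (8/571)*180) = 27846 - (208/571 + 1440/571) = 27846 - 1*1648/571 = 27846 - 1648/571 = 15898418/571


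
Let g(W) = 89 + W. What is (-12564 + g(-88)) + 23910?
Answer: 11347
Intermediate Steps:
(-12564 + g(-88)) + 23910 = (-12564 + (89 - 88)) + 23910 = (-12564 + 1) + 23910 = -12563 + 23910 = 11347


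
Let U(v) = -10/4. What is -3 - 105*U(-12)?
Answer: 519/2 ≈ 259.50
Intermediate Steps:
U(v) = -5/2 (U(v) = -10*¼ = -5/2)
-3 - 105*U(-12) = -3 - 105*(-5/2) = -3 + 525/2 = 519/2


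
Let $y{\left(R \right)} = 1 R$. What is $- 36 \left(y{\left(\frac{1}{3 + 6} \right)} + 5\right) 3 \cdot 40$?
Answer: $-22080$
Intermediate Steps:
$y{\left(R \right)} = R$
$- 36 \left(y{\left(\frac{1}{3 + 6} \right)} + 5\right) 3 \cdot 40 = - 36 \left(\frac{1}{3 + 6} + 5\right) 3 \cdot 40 = - 36 \left(\frac{1}{9} + 5\right) 3 \cdot 40 = - 36 \cdot \frac{46}{9} \cdot 3 \cdot 40 = \left(-36\right) \frac{46}{3} \cdot 40 = \left(-552\right) 40 = -22080$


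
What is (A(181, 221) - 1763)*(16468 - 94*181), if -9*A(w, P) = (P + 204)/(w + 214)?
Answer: 228151196/237 ≈ 9.6266e+5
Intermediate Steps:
A(w, P) = -(204 + P)/(9*(214 + w)) (A(w, P) = -(P + 204)/(9*(w + 214)) = -(204 + P)/(9*(214 + w)))
(A(181, 221) - 1763)*(16468 - 94*181) = ((-204 - 1*221)/(9*(214 + 181)) - 1763)*(16468 - 94*181) = ((1/9)*(-204 - 221)/395 - 1763)*(16468 - 17014) = ((1/9)*(1/395)*(-425) - 1763)*(-546) = (-85/711 - 1763)*(-546) = -1253578/711*(-546) = 228151196/237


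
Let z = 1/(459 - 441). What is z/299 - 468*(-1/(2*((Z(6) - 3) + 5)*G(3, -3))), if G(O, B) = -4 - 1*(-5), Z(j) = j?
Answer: 314849/10764 ≈ 29.250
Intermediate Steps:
G(O, B) = 1 (G(O, B) = -4 + 5 = 1)
z = 1/18 ≈ 0.055556
z/299 - 468*(-1/(2*((Z(6) - 3) + 5)*G(3, -3))) = (1/18)/299 - 468*(-1/(2*((6 - 3) + 5))) = (1/18)*(1/299) - 468*(-1/(2*(3 + 5))) = 1/5382 - 468/((-2*8)) = 1/5382 - 468/(-16) = 1/5382 - 468*(-1/16) = 1/5382 + 117/4 = 314849/10764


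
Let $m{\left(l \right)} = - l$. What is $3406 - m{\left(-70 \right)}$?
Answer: $3336$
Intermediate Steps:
$3406 - m{\left(-70 \right)} = 3406 - \left(-1\right) \left(-70\right) = 3406 - 70 = 3336$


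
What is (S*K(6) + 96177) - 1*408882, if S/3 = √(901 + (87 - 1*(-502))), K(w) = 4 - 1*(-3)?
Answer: -312705 + 21*√1490 ≈ -3.1189e+5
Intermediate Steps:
K(w) = 7 (K(w) = 4 + 3 = 7)
S = 3*√1490 (S = 3*√(901 + (87 - 1*(-502))) = 3*√(901 + (87 + 502)) = 3*√(901 + 589) = 3*√1490 ≈ 115.80)
(S*K(6) + 96177) - 1*408882 = ((3*√1490)*7 + 96177) - 1*408882 = (21*√1490 + 96177) - 408882 = (96177 + 21*√1490) - 408882 = -312705 + 21*√1490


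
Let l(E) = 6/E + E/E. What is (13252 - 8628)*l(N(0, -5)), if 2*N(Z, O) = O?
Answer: -32368/5 ≈ -6473.6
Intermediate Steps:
N(Z, O) = O/2
l(E) = 1 + 6/E (l(E) = 6/E + 1 = 1 + 6/E)
(13252 - 8628)*l(N(0, -5)) = (13252 - 8628)*((6 + (½)*(-5))/(((½)*(-5)))) = 4624*((6 - 5/2)/(-5/2)) = 4624*(-⅖*7/2) = 4624*(-7/5) = -32368/5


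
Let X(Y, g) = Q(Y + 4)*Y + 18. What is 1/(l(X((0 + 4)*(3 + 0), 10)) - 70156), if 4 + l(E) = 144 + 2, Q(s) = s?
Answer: -1/70014 ≈ -1.4283e-5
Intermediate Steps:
X(Y, g) = 18 + Y*(4 + Y) (X(Y, g) = (Y + 4)*Y + 18 = (4 + Y)*Y + 18 = Y*(4 + Y) + 18 = 18 + Y*(4 + Y))
l(E) = 142 (l(E) = -4 + (144 + 2) = -4 + 146 = 142)
1/(l(X((0 + 4)*(3 + 0), 10)) - 70156) = 1/(142 - 70156) = 1/(-70014) = -1/70014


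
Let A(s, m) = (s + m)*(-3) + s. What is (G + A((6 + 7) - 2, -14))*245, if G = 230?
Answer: 61250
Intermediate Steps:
A(s, m) = -3*m - 2*s (A(s, m) = (m + s)*(-3) + s = (-3*m - 3*s) + s = -3*m - 2*s)
(G + A((6 + 7) - 2, -14))*245 = (230 + (-3*(-14) - 2*((6 + 7) - 2)))*245 = (230 + (42 - 2*(13 - 2)))*245 = (230 + (42 - 2*11))*245 = (230 + (42 - 22))*245 = (230 + 20)*245 = 250*245 = 61250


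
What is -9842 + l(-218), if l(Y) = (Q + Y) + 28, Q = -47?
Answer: -10079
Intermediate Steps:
l(Y) = -19 + Y (l(Y) = (-47 + Y) + 28 = -19 + Y)
-9842 + l(-218) = -9842 + (-19 - 218) = -9842 - 237 = -10079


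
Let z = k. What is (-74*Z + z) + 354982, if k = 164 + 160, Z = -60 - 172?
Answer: 372474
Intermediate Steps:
Z = -232
k = 324
z = 324
(-74*Z + z) + 354982 = (-74*(-232) + 324) + 354982 = (17168 + 324) + 354982 = 17492 + 354982 = 372474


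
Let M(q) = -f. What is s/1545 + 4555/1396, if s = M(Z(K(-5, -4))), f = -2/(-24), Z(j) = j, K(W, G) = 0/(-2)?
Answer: 5278019/1617615 ≈ 3.2628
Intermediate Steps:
K(W, G) = 0 (K(W, G) = 0*(-½) = 0)
f = 1/12 (f = -2*(-1/24) = 1/12 ≈ 0.083333)
M(q) = -1/12 (M(q) = -1*1/12 = -1/12)
s = -1/12 ≈ -0.083333
s/1545 + 4555/1396 = -1/12/1545 + 4555/1396 = -1/12*1/1545 + 4555*(1/1396) = -1/18540 + 4555/1396 = 5278019/1617615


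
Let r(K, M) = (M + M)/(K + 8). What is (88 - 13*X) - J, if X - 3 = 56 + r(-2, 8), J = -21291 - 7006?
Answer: 82750/3 ≈ 27583.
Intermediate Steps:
J = -28297
r(K, M) = 2*M/(8 + K) (r(K, M) = (2*M)/(8 + K) = 2*M/(8 + K))
X = 185/3 (X = 3 + (56 + 2*8/(8 - 2)) = 3 + (56 + 2*8/6) = 3 + (56 + 2*8*(⅙)) = 3 + (56 + 8/3) = 3 + 176/3 = 185/3 ≈ 61.667)
(88 - 13*X) - J = (88 - 13*185/3) - 1*(-28297) = (88 - 2405/3) + 28297 = -2141/3 + 28297 = 82750/3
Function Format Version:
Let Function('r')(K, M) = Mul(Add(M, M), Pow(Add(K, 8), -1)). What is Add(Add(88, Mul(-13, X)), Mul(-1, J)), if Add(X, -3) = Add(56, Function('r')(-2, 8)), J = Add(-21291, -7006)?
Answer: Rational(82750, 3) ≈ 27583.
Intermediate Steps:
J = -28297
Function('r')(K, M) = Mul(2, M, Pow(Add(8, K), -1)) (Function('r')(K, M) = Mul(Mul(2, M), Pow(Add(8, K), -1)) = Mul(2, M, Pow(Add(8, K), -1)))
X = Rational(185, 3) (X = Add(3, Add(56, Mul(2, 8, Pow(Add(8, -2), -1)))) = Add(3, Add(56, Mul(2, 8, Pow(6, -1)))) = Add(3, Add(56, Mul(2, 8, Rational(1, 6)))) = Add(3, Add(56, Rational(8, 3))) = Add(3, Rational(176, 3)) = Rational(185, 3) ≈ 61.667)
Add(Add(88, Mul(-13, X)), Mul(-1, J)) = Add(Add(88, Mul(-13, Rational(185, 3))), Mul(-1, -28297)) = Add(Add(88, Rational(-2405, 3)), 28297) = Add(Rational(-2141, 3), 28297) = Rational(82750, 3)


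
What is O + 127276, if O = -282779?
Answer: -155503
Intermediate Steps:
O + 127276 = -282779 + 127276 = -155503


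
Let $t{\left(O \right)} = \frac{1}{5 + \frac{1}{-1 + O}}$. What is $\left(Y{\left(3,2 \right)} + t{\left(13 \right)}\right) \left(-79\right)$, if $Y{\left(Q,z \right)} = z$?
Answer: $- \frac{10586}{61} \approx -173.54$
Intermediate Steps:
$\left(Y{\left(3,2 \right)} + t{\left(13 \right)}\right) \left(-79\right) = \left(2 + \frac{-1 + 13}{-4 + 5 \cdot 13}\right) \left(-79\right) = \left(2 + \frac{1}{-4 + 65} \cdot 12\right) \left(-79\right) = \left(2 + \frac{1}{61} \cdot 12\right) \left(-79\right) = \left(2 + \frac{12}{61}\right) \left(-79\right) = \frac{134}{61} \left(-79\right) = - \frac{10586}{61}$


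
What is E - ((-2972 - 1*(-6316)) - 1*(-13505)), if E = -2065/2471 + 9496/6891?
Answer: -40984260784/2432523 ≈ -16848.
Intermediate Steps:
E = 1319243/2432523 (E = -2065*1/2471 + 9496*(1/6891) = -295/353 + 9496/6891 = 1319243/2432523 ≈ 0.54234)
E - ((-2972 - 1*(-6316)) - 1*(-13505)) = 1319243/2432523 - ((-2972 - 1*(-6316)) - 1*(-13505)) = 1319243/2432523 - ((-2972 + 6316) + 13505) = 1319243/2432523 - (3344 + 13505) = 1319243/2432523 - 1*16849 = 1319243/2432523 - 16849 = -40984260784/2432523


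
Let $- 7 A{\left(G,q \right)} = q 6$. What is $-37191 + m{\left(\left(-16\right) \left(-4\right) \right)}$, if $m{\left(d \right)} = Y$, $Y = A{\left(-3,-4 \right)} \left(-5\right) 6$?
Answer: $- \frac{261057}{7} \approx -37294.0$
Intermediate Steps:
$A{\left(G,q \right)} = - \frac{6 q}{7}$ ($A{\left(G,q \right)} = - \frac{q 6}{7} = - \frac{6 q}{7}$)
$Y = - \frac{720}{7}$ ($Y = \left(- \frac{6}{7}\right) \left(-4\right) \left(-5\right) 6 = \frac{24}{7} \left(-5\right) 6 = \left(- \frac{120}{7}\right) 6 = - \frac{720}{7} \approx -102.86$)
$m{\left(d \right)} = - \frac{720}{7}$
$-37191 + m{\left(\left(-16\right) \left(-4\right) \right)} = -37191 - \frac{720}{7} = - \frac{261057}{7}$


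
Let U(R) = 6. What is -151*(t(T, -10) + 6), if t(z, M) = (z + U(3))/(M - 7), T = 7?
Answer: -13439/17 ≈ -790.53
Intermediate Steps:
t(z, M) = (6 + z)/(-7 + M) (t(z, M) = (z + 6)/(M - 7) = (6 + z)/(-7 + M))
-151*(t(T, -10) + 6) = -151*((6 + 7)/(-7 - 10) + 6) = -151*(13/(-17) + 6) = -151*(-1/17*13 + 6) = -151*(-13/17 + 6) = -151*89/17 = -13439/17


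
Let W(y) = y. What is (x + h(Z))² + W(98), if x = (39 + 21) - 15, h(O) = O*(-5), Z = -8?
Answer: 7323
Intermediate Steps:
h(O) = -5*O
x = 45 (x = 60 - 15 = 45)
(x + h(Z))² + W(98) = (45 - 5*(-8))² + 98 = (45 + 40)² + 98 = 85² + 98 = 7225 + 98 = 7323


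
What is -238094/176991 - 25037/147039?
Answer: -13146809111/8674859883 ≈ -1.5155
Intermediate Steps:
-238094/176991 - 25037/147039 = -13146809111/8674859883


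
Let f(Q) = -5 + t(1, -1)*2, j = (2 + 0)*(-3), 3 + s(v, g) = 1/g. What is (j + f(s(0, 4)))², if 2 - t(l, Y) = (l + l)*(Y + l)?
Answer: 49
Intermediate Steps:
t(l, Y) = 2 - 2*l*(Y + l) (t(l, Y) = 2 - (l + l)*(Y + l) = 2 - 2*l*(Y + l))
s(v, g) = -3 + 1/g
j = -6 (j = 2*(-3) = -6)
f(Q) = -1 (f(Q) = -5 + (2 - 2*1² - 2*(-1)*1)*2 = -5 + (2 - 2*1 + 2)*2 = -5 + (2 - 2 + 2)*2 = -5 + 2*2 = -5 + 4 = -1)
(j + f(s(0, 4)))² = (-6 - 1)² = (-7)² = 49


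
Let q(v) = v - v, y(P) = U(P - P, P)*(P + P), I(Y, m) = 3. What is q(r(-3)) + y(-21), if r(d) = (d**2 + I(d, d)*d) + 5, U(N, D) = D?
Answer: 882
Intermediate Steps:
y(P) = 2*P**2 (y(P) = P*(P + P) = P*(2*P) = 2*P**2)
r(d) = 5 + d**2 + 3*d (r(d) = (d**2 + 3*d) + 5 = 5 + d**2 + 3*d)
q(v) = 0
q(r(-3)) + y(-21) = 0 + 2*(-21)**2 = 0 + 2*441 = 0 + 882 = 882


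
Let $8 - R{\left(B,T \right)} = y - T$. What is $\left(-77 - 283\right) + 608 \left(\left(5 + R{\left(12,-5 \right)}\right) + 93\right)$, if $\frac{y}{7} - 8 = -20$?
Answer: $112120$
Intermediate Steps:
$y = -84$ ($y = 56 + 7 \left(-20\right) = 56 - 140 = -84$)
$R{\left(B,T \right)} = 92 + T$ ($R{\left(B,T \right)} = 8 - \left(-84 - T\right) = 8 + \left(84 + T\right) = 92 + T$)
$\left(-77 - 283\right) + 608 \left(\left(5 + R{\left(12,-5 \right)}\right) + 93\right) = \left(-77 - 283\right) + 608 \left(\left(5 + \left(92 - 5\right)\right) + 93\right) = \left(-77 - 283\right) + 608 \left(\left(5 + 87\right) + 93\right) = -360 + 608 \left(92 + 93\right) = -360 + 608 \cdot 185 = -360 + 112480 = 112120$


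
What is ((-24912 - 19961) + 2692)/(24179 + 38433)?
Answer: -42181/62612 ≈ -0.67369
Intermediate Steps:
((-24912 - 19961) + 2692)/(24179 + 38433) = (-44873 + 2692)/62612 = -42181*1/62612 = -42181/62612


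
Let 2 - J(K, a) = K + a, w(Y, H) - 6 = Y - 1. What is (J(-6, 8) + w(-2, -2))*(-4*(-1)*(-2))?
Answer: -24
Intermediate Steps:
w(Y, H) = 5 + Y (w(Y, H) = 6 + (Y - 1) = 6 + (-1 + Y) = 5 + Y)
J(K, a) = 2 - K - a (J(K, a) = 2 - (K + a) = 2 + (-K - a) = 2 - K - a)
(J(-6, 8) + w(-2, -2))*(-4*(-1)*(-2)) = ((2 - 1*(-6) - 1*8) + (5 - 2))*(-4*(-1)*(-2)) = ((2 + 6 - 8) + 3)*(4*(-2)) = (0 + 3)*(-8) = 3*(-8) = -24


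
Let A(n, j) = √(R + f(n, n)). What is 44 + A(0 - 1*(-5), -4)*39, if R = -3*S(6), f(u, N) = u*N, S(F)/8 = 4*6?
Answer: 44 + 39*I*√551 ≈ 44.0 + 915.46*I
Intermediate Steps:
S(F) = 192 (S(F) = 8*(4*6) = 8*24 = 192)
f(u, N) = N*u
R = -576 (R = -3*192 = -576)
A(n, j) = √(-576 + n²) (A(n, j) = √(-576 + n*n) = √(-576 + n²))
44 + A(0 - 1*(-5), -4)*39 = 44 + √(-576 + (0 - 1*(-5))²)*39 = 44 + √(-576 + (0 + 5)²)*39 = 44 + √(-576 + 5²)*39 = 44 + √(-576 + 25)*39 = 44 + √(-551)*39 = 44 + (I*√551)*39 = 44 + 39*I*√551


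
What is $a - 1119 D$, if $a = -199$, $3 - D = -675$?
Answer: $-758881$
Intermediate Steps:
$D = 678$ ($D = 3 - -675 = 3 + 675 = 678$)
$a - 1119 D = -199 - 758682 = -758881$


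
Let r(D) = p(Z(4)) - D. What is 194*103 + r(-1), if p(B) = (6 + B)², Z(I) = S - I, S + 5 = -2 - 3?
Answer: 20047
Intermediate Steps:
S = -10 (S = -5 + (-2 - 3) = -5 - 5 = -10)
Z(I) = -10 - I
r(D) = 64 - D (r(D) = (6 + (-10 - 1*4))² - D = (6 + (-10 - 4))² - D = (6 - 14)² - D = (-8)² - D = 64 - D)
194*103 + r(-1) = 194*103 + (64 - 1*(-1)) = 19982 + (64 + 1) = 19982 + 65 = 20047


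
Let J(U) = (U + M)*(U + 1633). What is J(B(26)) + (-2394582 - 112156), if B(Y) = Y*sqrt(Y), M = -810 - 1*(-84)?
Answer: -3674720 + 23582*sqrt(26) ≈ -3.5545e+6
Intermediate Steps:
M = -726 (M = -810 + 84 = -726)
B(Y) = Y**(3/2)
J(U) = (-726 + U)*(1633 + U) (J(U) = (U - 726)*(U + 1633) = (-726 + U)*(1633 + U))
J(B(26)) + (-2394582 - 112156) = (-1185558 + (26**(3/2))**2 + 907*26**(3/2)) + (-2394582 - 112156) = (-1185558 + (26*sqrt(26))**2 + 907*(26*sqrt(26))) - 2506738 = (-1185558 + 17576 + 23582*sqrt(26)) - 2506738 = (-1167982 + 23582*sqrt(26)) - 2506738 = -3674720 + 23582*sqrt(26)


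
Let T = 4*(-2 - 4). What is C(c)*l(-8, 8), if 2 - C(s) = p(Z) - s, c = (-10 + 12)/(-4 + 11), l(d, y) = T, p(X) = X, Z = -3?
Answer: -888/7 ≈ -126.86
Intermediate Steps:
T = -24 (T = 4*(-6) = -24)
l(d, y) = -24
c = 2/7 ≈ 0.28571
C(s) = 5 + s (C(s) = 2 - (-3 - s) = 2 + (3 + s) = 5 + s)
C(c)*l(-8, 8) = (5 + 2/7)*(-24) = (37/7)*(-24) = -888/7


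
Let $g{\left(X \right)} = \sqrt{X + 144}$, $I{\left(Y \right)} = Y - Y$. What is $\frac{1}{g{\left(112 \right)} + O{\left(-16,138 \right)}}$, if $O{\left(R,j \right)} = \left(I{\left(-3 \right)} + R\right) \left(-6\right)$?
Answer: $\frac{1}{112} \approx 0.0089286$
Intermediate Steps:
$I{\left(Y \right)} = 0$
$g{\left(X \right)} = \sqrt{144 + X}$
$O{\left(R,j \right)} = - 6 R$ ($O{\left(R,j \right)} = \left(0 + R\right) \left(-6\right) = R \left(-6\right) = - 6 R$)
$\frac{1}{g{\left(112 \right)} + O{\left(-16,138 \right)}} = \frac{1}{\sqrt{144 + 112} - -96} = \frac{1}{\sqrt{256} + 96} = \frac{1}{16 + 96} = \frac{1}{112}$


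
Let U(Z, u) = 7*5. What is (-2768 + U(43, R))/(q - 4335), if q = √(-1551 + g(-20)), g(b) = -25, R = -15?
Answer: 11847555/18793801 + 5466*I*√394/18793801 ≈ 0.6304 + 0.005773*I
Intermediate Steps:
U(Z, u) = 35
q = 2*I*√394 (q = √(-1551 - 25) = √(-1576) = 2*I*√394 ≈ 39.699*I)
(-2768 + U(43, R))/(q - 4335) = (-2768 + 35)/(2*I*√394 - 4335) = -2733/(-4335 + 2*I*√394)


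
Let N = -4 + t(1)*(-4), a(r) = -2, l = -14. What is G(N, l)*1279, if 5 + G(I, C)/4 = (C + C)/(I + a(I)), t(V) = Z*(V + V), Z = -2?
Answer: -199524/5 ≈ -39905.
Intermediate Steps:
t(V) = -4*V (t(V) = -2*(V + V) = -4*V)
N = 12 (N = -4 - 4*1*(-4) = -4 - 4*(-4) = -4 + 16 = 12)
G(I, C) = -20 + 8*C/(-2 + I) (G(I, C) = -20 + 4*((C + C)/(I - 2)) = -20 + 4*((2*C)/(-2 + I)) = -20 + 4*(2*C/(-2 + I)) = -20 + 8*C/(-2 + I))
G(N, l)*1279 = (4*(10 - 5*12 + 2*(-14))/(-2 + 12))*1279 = (4*(10 - 60 - 28)/10)*1279 = (4*(1/10)*(-78))*1279 = -156/5*1279 = -199524/5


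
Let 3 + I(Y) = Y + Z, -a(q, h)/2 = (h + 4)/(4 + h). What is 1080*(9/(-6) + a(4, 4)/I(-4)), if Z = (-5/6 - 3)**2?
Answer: -526500/277 ≈ -1900.7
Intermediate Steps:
a(q, h) = -2 (a(q, h) = -2*(h + 4)/(4 + h) = -2*(4 + h)/(4 + h) = -2*1 = -2)
Z = 529/36 (Z = (-5*1/6 - 3)**2 = (-5/6 - 3)**2 = (-23/6)**2 = 529/36 ≈ 14.694)
I(Y) = 421/36 + Y (I(Y) = -3 + (Y + 529/36) = -3 + (529/36 + Y) = 421/36 + Y)
1080*(9/(-6) + a(4, 4)/I(-4)) = 1080*(9/(-6) - 2/(421/36 - 4)) = 1080*(9*(-1/6) - 2/277/36) = 1080*(-3/2 - 2*36/277) = 1080*(-3/2 - 72/277) = 1080*(-975/554) = -526500/277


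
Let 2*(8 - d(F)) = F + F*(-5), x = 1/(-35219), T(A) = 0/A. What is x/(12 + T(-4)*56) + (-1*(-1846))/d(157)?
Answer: 390085483/68043108 ≈ 5.7329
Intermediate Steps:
T(A) = 0
x = -1/35219 ≈ -2.8394e-5
d(F) = 8 + 2*F (d(F) = 8 - (F + F*(-5))/2 = 8 - (F - 5*F)/2 = 8 - (-2)*F = 8 + 2*F)
x/(12 + T(-4)*56) + (-1*(-1846))/d(157) = -1/(35219*(12 + 0*56)) + (-1*(-1846))/(8 + 2*157) = -1/(35219*(12 + 0)) + 1846/(8 + 314) = -1/35219/12 + 1846/322 = -1/35219*1/12 + 1846*(1/322) = -1/422628 + 923/161 = 390085483/68043108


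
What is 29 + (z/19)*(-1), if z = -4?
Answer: 555/19 ≈ 29.211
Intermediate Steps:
29 + (z/19)*(-1) = 29 - 4/19*(-1) = 29 + 4/19 = 555/19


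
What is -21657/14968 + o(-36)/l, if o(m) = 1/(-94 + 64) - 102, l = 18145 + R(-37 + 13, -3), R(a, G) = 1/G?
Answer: -2958647107/2036920280 ≈ -1.4525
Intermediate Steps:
l = 54434/3 (l = 18145 + 1/(-3) = 18145 - ⅓ = 54434/3 ≈ 18145.)
o(m) = -3061/30 (o(m) = 1/(-30) - 102 = -1/30 - 102 = -3061/30)
-21657/14968 + o(-36)/l = -21657/14968 - 3061/(30*54434/3) = -21657*1/14968 - 3061/30*3/54434 = -21657/14968 - 3061/544340 = -2958647107/2036920280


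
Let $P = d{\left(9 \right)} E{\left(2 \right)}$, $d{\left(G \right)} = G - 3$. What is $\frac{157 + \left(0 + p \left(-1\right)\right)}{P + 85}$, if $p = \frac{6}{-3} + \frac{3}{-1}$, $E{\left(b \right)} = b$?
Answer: $\frac{162}{97} \approx 1.6701$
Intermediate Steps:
$d{\left(G \right)} = -3 + G$ ($d{\left(G \right)} = G - 3 = -3 + G$)
$P = 12$ ($P = \left(-3 + 9\right) 2 = 6 \cdot 2 = 12$)
$p = -5$ ($p = 6 \left(- \frac{1}{3}\right) + 3 \left(-1\right) = -2 - 3 = -5$)
$\frac{157 + \left(0 + p \left(-1\right)\right)}{P + 85} = \frac{157 + \left(0 - -5\right)}{12 + 85} = \frac{157 + \left(0 + 5\right)}{97} = \left(157 + 5\right) \frac{1}{97} = 162 \cdot \frac{1}{97} = \frac{162}{97}$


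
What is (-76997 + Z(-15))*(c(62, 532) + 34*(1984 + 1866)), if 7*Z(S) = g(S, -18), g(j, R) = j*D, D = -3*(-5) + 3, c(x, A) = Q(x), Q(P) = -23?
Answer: -70575291373/7 ≈ -1.0082e+10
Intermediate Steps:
c(x, A) = -23
D = 18 (D = 15 + 3 = 18)
g(j, R) = 18*j (g(j, R) = j*18 = 18*j)
Z(S) = 18*S/7 (Z(S) = (18*S)/7 = 18*S/7)
(-76997 + Z(-15))*(c(62, 532) + 34*(1984 + 1866)) = (-76997 + (18/7)*(-15))*(-23 + 34*(1984 + 1866)) = (-76997 - 270/7)*(-23 + 34*3850) = -539249*(-23 + 130900)/7 = -539249/7*130877 = -70575291373/7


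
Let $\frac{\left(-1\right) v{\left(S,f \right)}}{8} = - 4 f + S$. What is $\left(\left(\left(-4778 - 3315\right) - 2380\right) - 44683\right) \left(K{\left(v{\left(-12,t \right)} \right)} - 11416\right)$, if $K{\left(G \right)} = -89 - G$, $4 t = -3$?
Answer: $638541012$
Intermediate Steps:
$t = - \frac{3}{4}$ ($t = \frac{1}{4} \left(-3\right) = - \frac{3}{4} \approx -0.75$)
$v{\left(S,f \right)} = - 8 S + 32 f$ ($v{\left(S,f \right)} = - 8 \left(- 4 f + S\right) = - 8 \left(S - 4 f\right) = - 8 S + 32 f$)
$\left(\left(\left(-4778 - 3315\right) - 2380\right) - 44683\right) \left(K{\left(v{\left(-12,t \right)} \right)} - 11416\right) = \left(\left(\left(-4778 - 3315\right) - 2380\right) - 44683\right) \left(\left(-89 - \left(\left(-8\right) \left(-12\right) + 32 \left(- \frac{3}{4}\right)\right)\right) - 11416\right) = \left(\left(-8093 - 2380\right) - 44683\right) \left(\left(-89 - \left(96 - 24\right)\right) - 11416\right) = \left(-10473 - 44683\right) \left(\left(-89 - 72\right) - 11416\right) = - 55156 \left(\left(-89 - 72\right) - 11416\right) = - 55156 \left(-161 - 11416\right) = \left(-55156\right) \left(-11577\right) = 638541012$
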